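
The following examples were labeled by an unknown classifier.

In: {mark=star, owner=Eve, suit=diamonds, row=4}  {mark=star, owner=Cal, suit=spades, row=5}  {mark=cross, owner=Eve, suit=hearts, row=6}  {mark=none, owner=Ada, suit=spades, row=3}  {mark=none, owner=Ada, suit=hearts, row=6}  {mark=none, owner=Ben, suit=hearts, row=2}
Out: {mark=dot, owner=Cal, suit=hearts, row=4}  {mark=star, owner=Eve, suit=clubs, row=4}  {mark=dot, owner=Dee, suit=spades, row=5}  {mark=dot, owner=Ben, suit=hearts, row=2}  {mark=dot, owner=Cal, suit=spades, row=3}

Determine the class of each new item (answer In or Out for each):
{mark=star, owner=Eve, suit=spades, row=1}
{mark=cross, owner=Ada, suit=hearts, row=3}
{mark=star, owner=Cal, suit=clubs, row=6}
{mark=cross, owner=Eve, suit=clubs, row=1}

The distinguishing property — mark is not dot AND suit is not clubs — holds for all the 'In' cases and none of the 'Out' cases.
{mark=star, owner=Eve, suit=spades, row=1}: In (mark is star, suit is spades). {mark=cross, owner=Ada, suit=hearts, row=3}: In (mark is cross, suit is hearts). {mark=star, owner=Cal, suit=clubs, row=6}: Out (mark is star, suit is clubs). {mark=cross, owner=Eve, suit=clubs, row=1}: Out (mark is cross, suit is clubs).

In, In, Out, Out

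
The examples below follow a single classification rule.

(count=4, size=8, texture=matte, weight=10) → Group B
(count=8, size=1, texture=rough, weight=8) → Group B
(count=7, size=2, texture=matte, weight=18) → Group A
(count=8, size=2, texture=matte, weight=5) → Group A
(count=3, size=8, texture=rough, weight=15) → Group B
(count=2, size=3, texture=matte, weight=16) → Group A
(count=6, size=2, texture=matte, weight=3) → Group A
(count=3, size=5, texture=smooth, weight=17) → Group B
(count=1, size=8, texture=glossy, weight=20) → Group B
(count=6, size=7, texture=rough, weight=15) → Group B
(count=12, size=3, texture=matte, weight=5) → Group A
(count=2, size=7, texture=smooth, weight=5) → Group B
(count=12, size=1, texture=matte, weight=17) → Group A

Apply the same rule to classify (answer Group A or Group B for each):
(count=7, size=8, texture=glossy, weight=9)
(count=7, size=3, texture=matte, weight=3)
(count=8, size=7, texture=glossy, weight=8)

Group B, Group A, Group B

All 'Group A' examples share one property — texture is matte AND size ≤ 3 — and every 'Group B' example lacks it.
(count=7, size=8, texture=glossy, weight=9): texture is glossy, size = 8, lacks this property → Group B.
(count=7, size=3, texture=matte, weight=3): texture is matte, size = 3, checks out → Group A.
(count=8, size=7, texture=glossy, weight=8): texture is glossy, size = 7, lacks this property → Group B.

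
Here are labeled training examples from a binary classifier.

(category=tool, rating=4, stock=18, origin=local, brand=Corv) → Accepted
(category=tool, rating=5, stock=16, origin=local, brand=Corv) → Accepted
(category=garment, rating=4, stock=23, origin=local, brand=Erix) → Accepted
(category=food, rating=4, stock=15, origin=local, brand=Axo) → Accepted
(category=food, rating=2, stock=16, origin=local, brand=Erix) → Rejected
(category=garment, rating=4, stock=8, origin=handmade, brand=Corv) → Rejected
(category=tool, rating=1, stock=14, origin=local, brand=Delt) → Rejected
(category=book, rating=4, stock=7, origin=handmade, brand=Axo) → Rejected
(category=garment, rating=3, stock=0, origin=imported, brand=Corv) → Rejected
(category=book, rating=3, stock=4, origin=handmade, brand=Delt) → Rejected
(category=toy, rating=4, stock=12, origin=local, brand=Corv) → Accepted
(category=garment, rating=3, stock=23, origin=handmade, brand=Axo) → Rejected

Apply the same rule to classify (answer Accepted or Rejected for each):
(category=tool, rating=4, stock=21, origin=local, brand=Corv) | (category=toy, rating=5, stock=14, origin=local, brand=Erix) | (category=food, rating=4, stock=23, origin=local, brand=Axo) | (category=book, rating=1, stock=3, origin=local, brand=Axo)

Accepted, Accepted, Accepted, Rejected

The rule appears to be: origin is local AND rating ≥ 3.
(category=tool, rating=4, stock=21, origin=local, brand=Corv): origin is local, rating = 4, has this property → Accepted. (category=toy, rating=5, stock=14, origin=local, brand=Erix): origin is local, rating = 5, has this property → Accepted. (category=food, rating=4, stock=23, origin=local, brand=Axo): origin is local, rating = 4, has this property → Accepted. (category=book, rating=1, stock=3, origin=local, brand=Axo): origin is local, rating = 1, does not fit → Rejected.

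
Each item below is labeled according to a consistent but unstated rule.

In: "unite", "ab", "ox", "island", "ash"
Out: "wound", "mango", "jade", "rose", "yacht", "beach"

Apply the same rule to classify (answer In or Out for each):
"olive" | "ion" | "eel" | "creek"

All 'In' examples share one property — starts with a vowel — and every 'Out' example lacks it.
"olive": starts with 'o' — passes, so In. "ion": starts with 'i' — passes, so In. "eel": starts with 'e' — passes, so In. "creek": starts with 'c' — doesn't match, so Out.

In, In, In, Out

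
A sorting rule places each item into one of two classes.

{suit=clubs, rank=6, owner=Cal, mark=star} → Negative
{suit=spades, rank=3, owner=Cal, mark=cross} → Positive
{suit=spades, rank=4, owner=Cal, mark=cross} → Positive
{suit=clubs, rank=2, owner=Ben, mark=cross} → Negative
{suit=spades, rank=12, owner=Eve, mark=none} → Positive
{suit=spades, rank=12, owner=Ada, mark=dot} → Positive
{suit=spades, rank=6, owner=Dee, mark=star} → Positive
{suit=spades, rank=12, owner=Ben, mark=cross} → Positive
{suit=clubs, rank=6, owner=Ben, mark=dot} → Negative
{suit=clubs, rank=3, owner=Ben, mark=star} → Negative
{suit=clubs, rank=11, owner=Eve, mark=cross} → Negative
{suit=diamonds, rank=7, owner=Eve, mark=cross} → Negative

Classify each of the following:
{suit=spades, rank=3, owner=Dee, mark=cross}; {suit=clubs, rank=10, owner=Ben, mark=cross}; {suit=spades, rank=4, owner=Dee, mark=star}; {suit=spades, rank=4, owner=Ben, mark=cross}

Positive, Negative, Positive, Positive

All 'Positive' examples share one property — suit is spades — and every 'Negative' example lacks it.
{suit=spades, rank=3, owner=Dee, mark=cross} — suit is spades, hence Positive. {suit=clubs, rank=10, owner=Ben, mark=cross} — suit is clubs, hence Negative. {suit=spades, rank=4, owner=Dee, mark=star} — suit is spades, hence Positive. {suit=spades, rank=4, owner=Ben, mark=cross} — suit is spades, hence Positive.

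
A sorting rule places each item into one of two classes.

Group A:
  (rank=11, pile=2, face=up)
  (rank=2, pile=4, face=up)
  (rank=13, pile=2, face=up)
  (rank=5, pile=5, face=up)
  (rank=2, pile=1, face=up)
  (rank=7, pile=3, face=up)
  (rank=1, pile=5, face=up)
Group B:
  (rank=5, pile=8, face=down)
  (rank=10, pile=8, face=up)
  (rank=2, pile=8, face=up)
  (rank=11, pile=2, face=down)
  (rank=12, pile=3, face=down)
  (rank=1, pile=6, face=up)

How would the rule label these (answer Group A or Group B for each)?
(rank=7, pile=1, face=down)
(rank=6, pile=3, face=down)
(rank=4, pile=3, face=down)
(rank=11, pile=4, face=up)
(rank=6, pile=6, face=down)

Group B, Group B, Group B, Group A, Group B

The pattern is that an item is 'Group A' exactly when: face is up AND pile ≤ 5.
(rank=7, pile=1, face=down) → face is down, pile = 1 → Group B.
(rank=6, pile=3, face=down) → face is down, pile = 3 → Group B.
(rank=4, pile=3, face=down) → face is down, pile = 3 → Group B.
(rank=11, pile=4, face=up) → face is up, pile = 4 → Group A.
(rank=6, pile=6, face=down) → face is down, pile = 6 → Group B.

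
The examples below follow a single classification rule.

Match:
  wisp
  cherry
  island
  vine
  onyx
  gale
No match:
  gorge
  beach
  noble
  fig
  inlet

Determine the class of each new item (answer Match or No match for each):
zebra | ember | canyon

No match, No match, Match

A rule that fits every label: even length — true of each 'Match' example, false of each 'No match' one.
No match: zebra, since length 5. No match: ember, since length 5. Match: canyon, since length 6.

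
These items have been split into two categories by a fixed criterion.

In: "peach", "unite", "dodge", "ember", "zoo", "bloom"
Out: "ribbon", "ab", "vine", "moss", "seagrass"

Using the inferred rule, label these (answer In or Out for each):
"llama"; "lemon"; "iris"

The simplest hypothesis consistent with all the labels is: odd length.
"llama": length 5 — satisfies this, so In. "lemon": length 5 — satisfies this, so In. "iris": length 4 — fails this test, so Out.

In, In, Out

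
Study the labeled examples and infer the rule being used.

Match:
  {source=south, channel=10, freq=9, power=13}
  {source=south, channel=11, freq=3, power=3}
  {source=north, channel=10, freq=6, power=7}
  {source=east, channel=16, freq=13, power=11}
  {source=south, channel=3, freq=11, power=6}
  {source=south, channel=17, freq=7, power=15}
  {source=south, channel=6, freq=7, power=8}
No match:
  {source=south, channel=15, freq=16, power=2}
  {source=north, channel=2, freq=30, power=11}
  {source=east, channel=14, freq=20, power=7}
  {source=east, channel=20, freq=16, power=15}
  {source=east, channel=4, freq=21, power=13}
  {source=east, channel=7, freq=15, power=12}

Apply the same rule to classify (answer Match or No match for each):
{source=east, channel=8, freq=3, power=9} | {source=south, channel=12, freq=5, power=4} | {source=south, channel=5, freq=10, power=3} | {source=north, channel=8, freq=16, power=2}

Match, Match, Match, No match

The simplest hypothesis consistent with all the labels is: freq ≤ 13.
{source=east, channel=8, freq=3, power=9}: freq = 3, qualifies → Match.
{source=south, channel=12, freq=5, power=4}: freq = 5, qualifies → Match.
{source=south, channel=5, freq=10, power=3}: freq = 10, qualifies → Match.
{source=north, channel=8, freq=16, power=2}: freq = 16, does not satisfy this → No match.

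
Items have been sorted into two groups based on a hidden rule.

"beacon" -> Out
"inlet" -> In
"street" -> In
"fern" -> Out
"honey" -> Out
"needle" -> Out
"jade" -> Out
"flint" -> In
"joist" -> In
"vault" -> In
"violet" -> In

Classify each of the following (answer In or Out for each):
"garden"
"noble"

The pattern is that an item is 'In' exactly when: contains 't'.
"garden" → no 't' → Out.
"noble" → no 't' → Out.

Out, Out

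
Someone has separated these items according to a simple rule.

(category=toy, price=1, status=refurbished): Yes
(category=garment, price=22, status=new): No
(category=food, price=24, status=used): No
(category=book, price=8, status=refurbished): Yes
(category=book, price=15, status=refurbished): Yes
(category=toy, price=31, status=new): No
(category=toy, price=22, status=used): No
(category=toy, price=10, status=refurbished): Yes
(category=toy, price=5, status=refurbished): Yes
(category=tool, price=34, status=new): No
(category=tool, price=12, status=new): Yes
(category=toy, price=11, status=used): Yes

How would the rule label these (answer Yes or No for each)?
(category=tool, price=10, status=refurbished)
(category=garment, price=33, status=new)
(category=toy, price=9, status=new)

Yes, No, Yes

The pattern is that an item is 'Yes' exactly when: price ≤ 15.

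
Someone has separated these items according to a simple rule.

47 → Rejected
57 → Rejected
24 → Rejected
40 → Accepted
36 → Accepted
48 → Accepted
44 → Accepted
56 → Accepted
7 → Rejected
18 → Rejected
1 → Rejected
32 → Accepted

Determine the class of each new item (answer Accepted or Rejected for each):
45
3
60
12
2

All 'Accepted' examples share one property — even AND at least 32 — and every 'Rejected' example lacks it.
45 → 45 is odd, 45 ≥ 32 → Rejected.
3 → 3 is odd, 3 < 32 → Rejected.
60 → 60 is even, 60 ≥ 32 → Accepted.
12 → 12 is even, 12 < 32 → Rejected.
2 → 2 is even, 2 < 32 → Rejected.

Rejected, Rejected, Accepted, Rejected, Rejected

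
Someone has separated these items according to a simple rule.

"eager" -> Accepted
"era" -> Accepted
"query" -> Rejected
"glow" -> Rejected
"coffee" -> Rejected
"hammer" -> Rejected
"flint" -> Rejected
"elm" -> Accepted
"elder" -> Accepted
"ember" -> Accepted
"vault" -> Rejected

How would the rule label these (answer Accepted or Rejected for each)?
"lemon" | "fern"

The pattern is that an item is 'Accepted' exactly when: starts with 'e'.

Rejected, Rejected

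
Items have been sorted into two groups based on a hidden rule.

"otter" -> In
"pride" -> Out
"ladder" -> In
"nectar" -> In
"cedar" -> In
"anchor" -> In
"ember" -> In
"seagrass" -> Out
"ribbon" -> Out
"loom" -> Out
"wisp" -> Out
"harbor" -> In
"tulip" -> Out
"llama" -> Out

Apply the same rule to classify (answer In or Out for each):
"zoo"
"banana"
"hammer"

Every 'In' example satisfies: ends with 'r'. None of the 'Out' examples do.
"zoo": ends with 'o' — fails this test, so Out.
"banana": ends with 'a' — fails this test, so Out.
"hammer": ends with 'r' — satisfies this, so In.

Out, Out, In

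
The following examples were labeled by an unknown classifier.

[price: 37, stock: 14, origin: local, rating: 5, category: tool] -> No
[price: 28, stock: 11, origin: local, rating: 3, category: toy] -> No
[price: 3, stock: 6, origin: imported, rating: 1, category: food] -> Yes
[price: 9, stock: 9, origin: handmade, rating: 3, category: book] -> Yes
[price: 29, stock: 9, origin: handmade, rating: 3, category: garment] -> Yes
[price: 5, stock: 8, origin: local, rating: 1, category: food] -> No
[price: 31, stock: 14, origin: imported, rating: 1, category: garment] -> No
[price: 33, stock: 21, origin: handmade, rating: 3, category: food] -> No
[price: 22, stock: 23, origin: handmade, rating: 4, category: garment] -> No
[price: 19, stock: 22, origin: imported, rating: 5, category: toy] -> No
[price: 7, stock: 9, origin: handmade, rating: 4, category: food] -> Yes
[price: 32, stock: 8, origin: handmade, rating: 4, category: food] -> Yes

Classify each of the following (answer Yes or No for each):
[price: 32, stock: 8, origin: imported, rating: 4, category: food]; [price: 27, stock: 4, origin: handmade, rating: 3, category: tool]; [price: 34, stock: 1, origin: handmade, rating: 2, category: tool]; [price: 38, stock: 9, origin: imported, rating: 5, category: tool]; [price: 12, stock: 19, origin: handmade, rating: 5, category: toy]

All 'Yes' examples share one property — price ≠ 5 AND stock ≤ 9 — and every 'No' example lacks it.
Yes: [price: 32, stock: 8, origin: imported, rating: 4, category: food], since price = 32, stock = 8.
Yes: [price: 27, stock: 4, origin: handmade, rating: 3, category: tool], since price = 27, stock = 4.
Yes: [price: 34, stock: 1, origin: handmade, rating: 2, category: tool], since price = 34, stock = 1.
Yes: [price: 38, stock: 9, origin: imported, rating: 5, category: tool], since price = 38, stock = 9.
No: [price: 12, stock: 19, origin: handmade, rating: 5, category: toy], since price = 12, stock = 19.

Yes, Yes, Yes, Yes, No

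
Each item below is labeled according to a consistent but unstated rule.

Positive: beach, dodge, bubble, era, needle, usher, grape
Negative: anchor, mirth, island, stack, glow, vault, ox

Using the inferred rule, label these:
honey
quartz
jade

Positive, Negative, Positive

'Positive' ⟺ contains 'e'.
honey: has 'e', fits → Positive.
quartz: no 'e', does not pass → Negative.
jade: has 'e', fits → Positive.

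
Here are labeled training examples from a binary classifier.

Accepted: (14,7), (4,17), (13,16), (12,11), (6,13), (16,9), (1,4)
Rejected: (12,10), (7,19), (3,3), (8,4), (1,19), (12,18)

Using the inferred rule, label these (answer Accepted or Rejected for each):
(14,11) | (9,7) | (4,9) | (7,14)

Accepted, Rejected, Accepted, Accepted

The classifier is using: sum is odd.
(14,11) — 14+11 = 25, hence Accepted. (9,7) — 9+7 = 16, hence Rejected. (4,9) — 4+9 = 13, hence Accepted. (7,14) — 7+14 = 21, hence Accepted.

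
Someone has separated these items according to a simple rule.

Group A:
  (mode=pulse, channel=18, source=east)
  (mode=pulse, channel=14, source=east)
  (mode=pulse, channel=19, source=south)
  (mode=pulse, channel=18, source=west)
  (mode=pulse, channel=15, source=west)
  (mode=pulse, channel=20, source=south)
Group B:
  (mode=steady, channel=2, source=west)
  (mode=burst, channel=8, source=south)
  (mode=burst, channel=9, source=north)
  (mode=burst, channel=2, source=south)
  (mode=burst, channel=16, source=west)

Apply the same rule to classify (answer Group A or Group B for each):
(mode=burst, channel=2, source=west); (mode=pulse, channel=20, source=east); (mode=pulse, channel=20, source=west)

Group B, Group A, Group A

All 'Group A' examples share one property — mode is pulse — and every 'Group B' example lacks it.
(mode=burst, channel=2, source=west): mode is burst — does not fit, so Group B. (mode=pulse, channel=20, source=east): mode is pulse — qualifies, so Group A. (mode=pulse, channel=20, source=west): mode is pulse — qualifies, so Group A.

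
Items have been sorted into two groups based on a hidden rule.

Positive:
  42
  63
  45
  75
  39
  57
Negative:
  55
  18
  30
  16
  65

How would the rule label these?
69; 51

Positive, Positive

The rule appears to be: multiple of 3 AND at least 39.
69: Positive (69 = 3·23, 69 ≥ 39).
51: Positive (51 = 3·17, 51 ≥ 39).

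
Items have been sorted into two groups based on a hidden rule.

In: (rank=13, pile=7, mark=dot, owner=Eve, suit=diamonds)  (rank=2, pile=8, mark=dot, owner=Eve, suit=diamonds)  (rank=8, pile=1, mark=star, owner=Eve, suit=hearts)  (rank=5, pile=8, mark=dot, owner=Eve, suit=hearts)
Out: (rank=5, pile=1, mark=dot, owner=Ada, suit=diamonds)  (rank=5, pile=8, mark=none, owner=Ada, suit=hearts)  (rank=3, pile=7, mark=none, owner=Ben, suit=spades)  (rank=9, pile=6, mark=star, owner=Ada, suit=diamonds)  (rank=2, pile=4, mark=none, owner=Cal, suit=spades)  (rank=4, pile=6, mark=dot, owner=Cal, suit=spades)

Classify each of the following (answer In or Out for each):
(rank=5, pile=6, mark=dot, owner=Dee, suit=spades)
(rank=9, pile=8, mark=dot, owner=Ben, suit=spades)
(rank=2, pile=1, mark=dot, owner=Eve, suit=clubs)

Every 'In' example satisfies: owner is Eve. None of the 'Out' examples do.
(rank=5, pile=6, mark=dot, owner=Dee, suit=spades) — owner is Dee, hence Out.
(rank=9, pile=8, mark=dot, owner=Ben, suit=spades) — owner is Ben, hence Out.
(rank=2, pile=1, mark=dot, owner=Eve, suit=clubs) — owner is Eve, hence In.

Out, Out, In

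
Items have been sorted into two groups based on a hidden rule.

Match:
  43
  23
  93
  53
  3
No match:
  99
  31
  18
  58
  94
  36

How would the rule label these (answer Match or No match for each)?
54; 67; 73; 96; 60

No match, No match, Match, No match, No match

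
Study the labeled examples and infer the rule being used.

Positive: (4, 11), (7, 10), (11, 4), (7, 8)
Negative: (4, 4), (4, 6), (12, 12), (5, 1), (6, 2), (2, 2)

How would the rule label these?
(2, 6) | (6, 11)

The common property of the 'Positive' items is: sum is odd. No 'Negative' item has it.
Negative: (2, 6), since 2+6 = 8.
Positive: (6, 11), since 6+11 = 17.

Negative, Positive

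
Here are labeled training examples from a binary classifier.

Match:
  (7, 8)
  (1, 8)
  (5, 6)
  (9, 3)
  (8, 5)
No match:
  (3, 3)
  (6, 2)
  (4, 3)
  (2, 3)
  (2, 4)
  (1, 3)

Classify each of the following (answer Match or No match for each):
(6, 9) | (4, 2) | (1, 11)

Match, No match, Match

All 'Match' examples share one property — sum ≥ 9 — and every 'No match' example lacks it.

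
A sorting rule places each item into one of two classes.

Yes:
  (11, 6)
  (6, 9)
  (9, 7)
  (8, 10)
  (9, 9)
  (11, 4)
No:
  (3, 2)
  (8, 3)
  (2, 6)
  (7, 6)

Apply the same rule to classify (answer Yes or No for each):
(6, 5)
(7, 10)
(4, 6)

No, Yes, No

The distinguishing property — sum ≥ 15 — holds for all the 'Yes' cases and none of the 'No' cases.
(6, 5) — 6+5 = 11, hence No.
(7, 10) — 7+10 = 17, hence Yes.
(4, 6) — 4+6 = 10, hence No.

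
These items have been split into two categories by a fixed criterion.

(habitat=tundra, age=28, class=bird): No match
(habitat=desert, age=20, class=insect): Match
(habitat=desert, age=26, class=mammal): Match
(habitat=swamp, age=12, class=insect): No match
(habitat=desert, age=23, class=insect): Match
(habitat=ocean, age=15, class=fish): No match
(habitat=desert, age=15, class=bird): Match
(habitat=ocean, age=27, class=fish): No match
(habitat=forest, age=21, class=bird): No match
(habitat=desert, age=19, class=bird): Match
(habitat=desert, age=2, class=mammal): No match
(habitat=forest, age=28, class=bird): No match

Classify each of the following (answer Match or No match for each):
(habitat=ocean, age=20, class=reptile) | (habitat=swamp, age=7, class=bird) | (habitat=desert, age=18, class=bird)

Every 'Match' example satisfies: habitat is desert AND age ≥ 12. None of the 'No match' examples do.
(habitat=ocean, age=20, class=reptile): habitat is ocean, age = 20 — does not fit, so No match. (habitat=swamp, age=7, class=bird): habitat is swamp, age = 7 — does not fit, so No match. (habitat=desert, age=18, class=bird): habitat is desert, age = 18 — meets the rule, so Match.

No match, No match, Match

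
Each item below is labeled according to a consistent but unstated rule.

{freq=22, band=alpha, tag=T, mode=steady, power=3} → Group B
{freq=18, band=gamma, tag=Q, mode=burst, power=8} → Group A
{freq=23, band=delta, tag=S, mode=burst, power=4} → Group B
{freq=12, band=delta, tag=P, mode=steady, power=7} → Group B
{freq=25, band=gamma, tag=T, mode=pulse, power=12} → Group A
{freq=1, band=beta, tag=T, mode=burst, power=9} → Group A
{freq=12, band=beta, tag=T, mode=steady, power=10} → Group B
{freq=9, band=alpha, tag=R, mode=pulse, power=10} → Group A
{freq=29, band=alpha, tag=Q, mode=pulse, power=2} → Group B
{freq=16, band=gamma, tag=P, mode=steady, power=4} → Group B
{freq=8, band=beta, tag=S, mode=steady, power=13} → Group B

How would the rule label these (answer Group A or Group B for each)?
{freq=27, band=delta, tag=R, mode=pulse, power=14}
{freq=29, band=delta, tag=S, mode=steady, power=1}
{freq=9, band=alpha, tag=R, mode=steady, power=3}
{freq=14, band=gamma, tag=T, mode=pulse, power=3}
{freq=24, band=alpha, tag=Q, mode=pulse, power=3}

Group A, Group B, Group B, Group B, Group B

The common property of the 'Group A' items is: mode is not steady AND power ≥ 7. No 'Group B' item has it.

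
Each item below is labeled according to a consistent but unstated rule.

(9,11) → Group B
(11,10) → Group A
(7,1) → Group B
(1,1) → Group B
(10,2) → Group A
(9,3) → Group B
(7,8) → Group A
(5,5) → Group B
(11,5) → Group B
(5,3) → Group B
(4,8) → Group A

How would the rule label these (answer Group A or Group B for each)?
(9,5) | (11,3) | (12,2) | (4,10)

Group B, Group B, Group A, Group A

All 'Group A' examples share one property — second is even — and every 'Group B' example lacks it.
(9,5): Group B (second 5). (11,3): Group B (second 3). (12,2): Group A (second 2). (4,10): Group A (second 10).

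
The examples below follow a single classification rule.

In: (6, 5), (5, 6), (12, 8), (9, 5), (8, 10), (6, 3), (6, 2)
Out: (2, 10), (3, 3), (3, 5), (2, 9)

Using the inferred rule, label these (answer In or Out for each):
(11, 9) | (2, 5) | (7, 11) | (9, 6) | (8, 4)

In, Out, In, In, In

'In' ⟺ first ≥ 5.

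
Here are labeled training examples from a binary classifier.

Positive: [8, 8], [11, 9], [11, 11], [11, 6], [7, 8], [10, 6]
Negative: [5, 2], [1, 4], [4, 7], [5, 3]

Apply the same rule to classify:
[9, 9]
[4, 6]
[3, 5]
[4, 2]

Every 'Positive' example satisfies: sum ≥ 15. None of the 'Negative' examples do.

Positive, Negative, Negative, Negative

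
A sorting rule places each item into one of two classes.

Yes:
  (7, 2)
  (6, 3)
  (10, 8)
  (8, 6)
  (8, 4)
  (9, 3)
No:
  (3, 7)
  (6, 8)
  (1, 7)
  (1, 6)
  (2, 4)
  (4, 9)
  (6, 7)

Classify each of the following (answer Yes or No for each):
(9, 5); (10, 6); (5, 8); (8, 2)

Yes, Yes, No, Yes

The classifier is using: first > second.
(9, 5): 9 > 5, satisfies this → Yes. (10, 6): 10 > 6, satisfies this → Yes. (5, 8): 5 < 8, lacks this property → No. (8, 2): 8 > 2, satisfies this → Yes.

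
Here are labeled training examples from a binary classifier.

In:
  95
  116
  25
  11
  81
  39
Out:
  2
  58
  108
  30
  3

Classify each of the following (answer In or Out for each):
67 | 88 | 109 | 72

In, In, In, Out

The common property of the 'In' items is: ≡ 4 (mod 7). No 'Out' item has it.
67 → 67 mod 7 = 4 → In.
88 → 88 mod 7 = 4 → In.
109 → 109 mod 7 = 4 → In.
72 → 72 mod 7 = 2 → Out.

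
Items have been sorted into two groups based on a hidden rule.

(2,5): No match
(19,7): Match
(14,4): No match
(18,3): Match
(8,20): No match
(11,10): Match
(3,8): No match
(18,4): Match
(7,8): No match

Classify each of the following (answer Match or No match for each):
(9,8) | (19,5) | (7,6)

No match, Match, No match

The common property of the 'Match' items is: first > second AND sum ≥ 21. No 'No match' item has it.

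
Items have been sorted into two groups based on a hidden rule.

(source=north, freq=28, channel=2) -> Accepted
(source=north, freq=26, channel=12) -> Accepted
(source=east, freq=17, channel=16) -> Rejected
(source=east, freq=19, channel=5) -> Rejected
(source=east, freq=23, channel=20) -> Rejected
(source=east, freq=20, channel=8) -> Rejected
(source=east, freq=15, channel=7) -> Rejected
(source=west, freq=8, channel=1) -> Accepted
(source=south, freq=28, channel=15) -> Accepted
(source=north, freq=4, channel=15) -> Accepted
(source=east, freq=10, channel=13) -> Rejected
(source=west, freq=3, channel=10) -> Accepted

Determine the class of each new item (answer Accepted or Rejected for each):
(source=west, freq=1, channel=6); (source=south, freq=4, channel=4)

Rule: source is not east. This holds for each 'Accepted' example and fails for each 'Rejected' one.
(source=west, freq=1, channel=6) — source is west, hence Accepted.
(source=south, freq=4, channel=4) — source is south, hence Accepted.

Accepted, Accepted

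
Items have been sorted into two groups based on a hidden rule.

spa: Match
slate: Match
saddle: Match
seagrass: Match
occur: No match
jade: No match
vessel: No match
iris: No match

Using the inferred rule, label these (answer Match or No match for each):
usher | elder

'Match' ⟺ starts with 's'.
No match: usher, since starts with 'u'.
No match: elder, since starts with 'e'.

No match, No match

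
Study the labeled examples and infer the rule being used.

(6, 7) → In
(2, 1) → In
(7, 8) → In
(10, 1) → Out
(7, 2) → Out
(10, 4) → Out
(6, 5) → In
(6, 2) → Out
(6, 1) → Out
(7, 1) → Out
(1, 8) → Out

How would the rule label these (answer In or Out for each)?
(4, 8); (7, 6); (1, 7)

Out, In, Out

The pattern is that an item is 'In' exactly when: |first − second| ≤ 1.
(4, 8): |4−8| = 4 — doesn't match, so Out. (7, 6): |7−6| = 1 — has this property, so In. (1, 7): |1−7| = 6 — doesn't match, so Out.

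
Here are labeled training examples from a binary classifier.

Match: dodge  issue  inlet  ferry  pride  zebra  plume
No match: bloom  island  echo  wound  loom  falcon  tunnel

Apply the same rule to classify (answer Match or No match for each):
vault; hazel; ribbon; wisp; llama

No match, Match, No match, No match, No match

The distinguishing property — odd length AND contains 'e' — holds for all the 'Match' cases and none of the 'No match' cases.
No match: vault, since length 5, no 'e'.
Match: hazel, since length 5, has 'e'.
No match: ribbon, since length 6, no 'e'.
No match: wisp, since length 4, no 'e'.
No match: llama, since length 5, no 'e'.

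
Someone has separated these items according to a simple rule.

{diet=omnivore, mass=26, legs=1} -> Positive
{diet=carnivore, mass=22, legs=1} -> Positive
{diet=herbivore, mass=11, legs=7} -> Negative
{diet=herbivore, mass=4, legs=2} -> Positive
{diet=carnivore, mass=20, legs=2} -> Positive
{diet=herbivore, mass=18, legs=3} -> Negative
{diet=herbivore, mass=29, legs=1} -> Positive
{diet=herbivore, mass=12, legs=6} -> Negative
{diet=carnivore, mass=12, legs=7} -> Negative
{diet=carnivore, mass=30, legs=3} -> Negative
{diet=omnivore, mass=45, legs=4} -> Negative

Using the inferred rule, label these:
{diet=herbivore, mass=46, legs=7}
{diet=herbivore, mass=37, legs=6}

Negative, Negative

The simplest hypothesis consistent with all the labels is: legs ≤ 2.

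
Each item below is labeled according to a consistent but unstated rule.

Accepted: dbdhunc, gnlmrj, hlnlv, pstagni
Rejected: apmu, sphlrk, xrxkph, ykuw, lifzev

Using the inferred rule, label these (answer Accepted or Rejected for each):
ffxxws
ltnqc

Rule: contains 'n'. This holds for each 'Accepted' example and fails for each 'Rejected' one.

Rejected, Accepted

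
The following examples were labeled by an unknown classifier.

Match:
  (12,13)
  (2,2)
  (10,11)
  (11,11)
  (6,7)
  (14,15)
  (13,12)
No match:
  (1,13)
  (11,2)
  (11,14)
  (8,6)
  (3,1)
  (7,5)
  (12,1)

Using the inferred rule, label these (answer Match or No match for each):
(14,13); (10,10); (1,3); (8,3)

The classifier is using: |first − second| ≤ 1.

Match, Match, No match, No match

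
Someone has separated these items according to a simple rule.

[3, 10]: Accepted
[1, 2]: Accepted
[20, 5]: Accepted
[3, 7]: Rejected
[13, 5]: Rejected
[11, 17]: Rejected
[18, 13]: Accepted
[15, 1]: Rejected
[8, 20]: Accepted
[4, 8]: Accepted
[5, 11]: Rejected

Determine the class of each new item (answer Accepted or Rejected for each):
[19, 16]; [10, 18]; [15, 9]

Accepted, Accepted, Rejected

Every 'Accepted' example satisfies: product is even. None of the 'Rejected' examples do.
[19, 16]: Accepted (19·16 = 304).
[10, 18]: Accepted (10·18 = 180).
[15, 9]: Rejected (15·9 = 135).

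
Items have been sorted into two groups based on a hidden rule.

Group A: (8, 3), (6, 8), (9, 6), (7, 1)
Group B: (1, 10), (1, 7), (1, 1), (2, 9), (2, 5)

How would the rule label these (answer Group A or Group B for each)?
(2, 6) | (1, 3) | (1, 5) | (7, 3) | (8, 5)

Group B, Group B, Group B, Group A, Group A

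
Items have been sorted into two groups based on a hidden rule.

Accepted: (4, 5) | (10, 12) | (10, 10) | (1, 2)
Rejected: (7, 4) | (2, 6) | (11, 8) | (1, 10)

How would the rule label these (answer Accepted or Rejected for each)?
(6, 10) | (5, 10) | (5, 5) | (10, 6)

'Accepted' ⟺ |first − second| ≤ 2.
(6, 10): |6−10| = 4 — does not satisfy this, so Rejected. (5, 10): |5−10| = 5 — does not satisfy this, so Rejected. (5, 5): |5−5| = 0 — has this property, so Accepted. (10, 6): |10−6| = 4 — does not satisfy this, so Rejected.

Rejected, Rejected, Accepted, Rejected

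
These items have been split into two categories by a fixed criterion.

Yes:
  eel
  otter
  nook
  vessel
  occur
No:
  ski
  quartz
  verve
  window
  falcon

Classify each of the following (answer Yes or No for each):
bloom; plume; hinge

Yes, No, No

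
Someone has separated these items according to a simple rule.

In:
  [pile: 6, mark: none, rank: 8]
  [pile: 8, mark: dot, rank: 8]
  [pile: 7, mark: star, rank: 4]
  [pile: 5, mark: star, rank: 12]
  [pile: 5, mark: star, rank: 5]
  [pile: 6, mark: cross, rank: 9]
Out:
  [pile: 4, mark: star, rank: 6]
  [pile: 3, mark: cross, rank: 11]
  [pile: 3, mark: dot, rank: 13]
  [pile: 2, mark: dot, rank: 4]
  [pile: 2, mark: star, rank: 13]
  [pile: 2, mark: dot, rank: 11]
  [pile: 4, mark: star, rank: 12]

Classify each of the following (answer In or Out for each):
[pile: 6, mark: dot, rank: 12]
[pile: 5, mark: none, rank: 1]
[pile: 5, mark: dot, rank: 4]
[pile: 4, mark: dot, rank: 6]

In, In, In, Out

The simplest hypothesis consistent with all the labels is: pile ≥ 5.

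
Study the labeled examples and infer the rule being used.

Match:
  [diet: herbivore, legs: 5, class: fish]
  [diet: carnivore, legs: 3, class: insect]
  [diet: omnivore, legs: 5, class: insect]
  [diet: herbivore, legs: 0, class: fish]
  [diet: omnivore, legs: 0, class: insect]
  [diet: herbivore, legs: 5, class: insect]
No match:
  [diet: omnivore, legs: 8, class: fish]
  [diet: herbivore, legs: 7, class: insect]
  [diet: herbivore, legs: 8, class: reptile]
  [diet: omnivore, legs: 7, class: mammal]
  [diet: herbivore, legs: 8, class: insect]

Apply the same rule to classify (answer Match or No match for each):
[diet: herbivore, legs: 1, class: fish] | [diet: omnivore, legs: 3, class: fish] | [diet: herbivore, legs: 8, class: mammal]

The rule appears to be: legs ≤ 5.
[diet: herbivore, legs: 1, class: fish]: legs = 1 — has this property, so Match.
[diet: omnivore, legs: 3, class: fish]: legs = 3 — has this property, so Match.
[diet: herbivore, legs: 8, class: mammal]: legs = 8 — doesn't match, so No match.

Match, Match, No match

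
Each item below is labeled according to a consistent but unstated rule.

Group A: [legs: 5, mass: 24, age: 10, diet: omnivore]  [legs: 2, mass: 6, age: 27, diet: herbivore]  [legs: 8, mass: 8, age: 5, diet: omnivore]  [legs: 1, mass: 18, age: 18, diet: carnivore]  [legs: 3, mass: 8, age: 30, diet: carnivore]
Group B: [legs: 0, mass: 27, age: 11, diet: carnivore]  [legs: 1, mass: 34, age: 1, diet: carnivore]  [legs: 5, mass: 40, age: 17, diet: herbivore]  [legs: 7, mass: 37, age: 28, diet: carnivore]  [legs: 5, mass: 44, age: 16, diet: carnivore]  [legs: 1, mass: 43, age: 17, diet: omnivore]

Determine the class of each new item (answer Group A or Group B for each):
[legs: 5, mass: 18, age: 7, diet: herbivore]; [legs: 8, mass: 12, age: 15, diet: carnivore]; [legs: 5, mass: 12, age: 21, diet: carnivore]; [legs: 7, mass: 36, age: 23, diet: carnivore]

Group A, Group A, Group A, Group B

The pattern is that an item is 'Group A' exactly when: mass ≤ 24.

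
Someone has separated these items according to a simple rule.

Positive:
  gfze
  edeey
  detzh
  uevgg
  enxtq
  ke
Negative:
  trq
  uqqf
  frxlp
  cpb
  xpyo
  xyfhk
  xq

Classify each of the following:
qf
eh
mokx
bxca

Negative, Positive, Negative, Negative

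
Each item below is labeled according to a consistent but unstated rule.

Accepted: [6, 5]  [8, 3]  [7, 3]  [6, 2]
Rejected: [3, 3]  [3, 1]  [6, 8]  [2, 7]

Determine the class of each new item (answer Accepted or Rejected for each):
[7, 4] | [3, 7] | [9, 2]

'Accepted' ⟺ first > second AND sum ≥ 6.
[7, 4] — 7 > 4, 7+4 = 11, hence Accepted. [3, 7] — 3 < 7, 3+7 = 10, hence Rejected. [9, 2] — 9 > 2, 9+2 = 11, hence Accepted.

Accepted, Rejected, Accepted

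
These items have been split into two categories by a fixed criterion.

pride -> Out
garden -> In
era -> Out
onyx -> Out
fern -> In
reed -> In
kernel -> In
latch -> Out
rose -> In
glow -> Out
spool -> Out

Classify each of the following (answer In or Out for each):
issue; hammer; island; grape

Out, In, Out, Out

The rule appears to be: even length AND contains 'e'.
Out: issue, since length 5, has 'e'. In: hammer, since length 6, has 'e'. Out: island, since length 6, no 'e'. Out: grape, since length 5, has 'e'.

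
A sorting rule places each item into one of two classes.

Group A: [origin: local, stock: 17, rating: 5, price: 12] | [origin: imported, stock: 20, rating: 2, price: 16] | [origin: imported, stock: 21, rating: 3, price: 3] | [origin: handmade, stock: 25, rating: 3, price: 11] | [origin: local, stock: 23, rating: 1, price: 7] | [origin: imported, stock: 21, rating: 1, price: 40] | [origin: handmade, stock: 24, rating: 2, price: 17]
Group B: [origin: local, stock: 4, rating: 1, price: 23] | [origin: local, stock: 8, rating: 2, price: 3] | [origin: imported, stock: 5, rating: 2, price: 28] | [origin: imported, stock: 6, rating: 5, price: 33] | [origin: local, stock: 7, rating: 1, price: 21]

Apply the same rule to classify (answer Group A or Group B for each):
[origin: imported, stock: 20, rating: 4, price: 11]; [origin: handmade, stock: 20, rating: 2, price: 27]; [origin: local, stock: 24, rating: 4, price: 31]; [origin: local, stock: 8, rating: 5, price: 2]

Group A, Group A, Group A, Group B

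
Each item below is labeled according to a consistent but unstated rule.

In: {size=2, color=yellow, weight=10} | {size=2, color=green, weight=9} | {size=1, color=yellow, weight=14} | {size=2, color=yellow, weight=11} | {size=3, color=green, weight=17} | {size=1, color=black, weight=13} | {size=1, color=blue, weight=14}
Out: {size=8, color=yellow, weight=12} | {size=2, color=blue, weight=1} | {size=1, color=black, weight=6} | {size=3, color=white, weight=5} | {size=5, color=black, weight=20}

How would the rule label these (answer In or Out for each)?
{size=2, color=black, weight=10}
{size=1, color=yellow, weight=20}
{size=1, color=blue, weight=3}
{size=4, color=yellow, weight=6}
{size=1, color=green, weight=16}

The rule appears to be: weight ≥ 9 AND size ≤ 3.
{size=2, color=black, weight=10} → weight = 10, size = 2 → In.
{size=1, color=yellow, weight=20} → weight = 20, size = 1 → In.
{size=1, color=blue, weight=3} → weight = 3, size = 1 → Out.
{size=4, color=yellow, weight=6} → weight = 6, size = 4 → Out.
{size=1, color=green, weight=16} → weight = 16, size = 1 → In.

In, In, Out, Out, In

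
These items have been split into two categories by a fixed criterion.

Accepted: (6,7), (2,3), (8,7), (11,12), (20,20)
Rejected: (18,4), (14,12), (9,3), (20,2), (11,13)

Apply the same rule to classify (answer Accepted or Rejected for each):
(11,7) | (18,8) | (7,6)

Rejected, Rejected, Accepted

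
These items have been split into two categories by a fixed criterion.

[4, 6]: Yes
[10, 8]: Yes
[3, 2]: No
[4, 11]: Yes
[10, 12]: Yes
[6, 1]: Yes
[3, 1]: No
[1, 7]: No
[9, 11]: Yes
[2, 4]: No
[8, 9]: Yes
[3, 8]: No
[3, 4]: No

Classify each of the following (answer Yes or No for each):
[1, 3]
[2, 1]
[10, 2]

The classifier is using: first ≥ 4.

No, No, Yes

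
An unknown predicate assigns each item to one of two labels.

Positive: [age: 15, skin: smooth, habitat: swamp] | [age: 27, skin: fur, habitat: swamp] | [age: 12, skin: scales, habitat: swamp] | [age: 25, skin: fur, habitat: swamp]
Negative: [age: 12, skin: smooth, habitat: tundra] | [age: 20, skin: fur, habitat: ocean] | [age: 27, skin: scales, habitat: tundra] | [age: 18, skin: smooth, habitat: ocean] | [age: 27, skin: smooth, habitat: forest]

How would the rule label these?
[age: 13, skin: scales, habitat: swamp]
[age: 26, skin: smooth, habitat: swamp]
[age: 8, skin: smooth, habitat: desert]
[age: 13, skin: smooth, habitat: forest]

Positive, Positive, Negative, Negative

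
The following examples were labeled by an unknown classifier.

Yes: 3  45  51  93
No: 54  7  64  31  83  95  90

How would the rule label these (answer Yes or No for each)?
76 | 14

The simplest hypothesis consistent with all the labels is: ≡ 3 (mod 6).
76: 76 mod 6 = 4 — doesn't qualify, so No. 14: 14 mod 6 = 2 — doesn't qualify, so No.

No, No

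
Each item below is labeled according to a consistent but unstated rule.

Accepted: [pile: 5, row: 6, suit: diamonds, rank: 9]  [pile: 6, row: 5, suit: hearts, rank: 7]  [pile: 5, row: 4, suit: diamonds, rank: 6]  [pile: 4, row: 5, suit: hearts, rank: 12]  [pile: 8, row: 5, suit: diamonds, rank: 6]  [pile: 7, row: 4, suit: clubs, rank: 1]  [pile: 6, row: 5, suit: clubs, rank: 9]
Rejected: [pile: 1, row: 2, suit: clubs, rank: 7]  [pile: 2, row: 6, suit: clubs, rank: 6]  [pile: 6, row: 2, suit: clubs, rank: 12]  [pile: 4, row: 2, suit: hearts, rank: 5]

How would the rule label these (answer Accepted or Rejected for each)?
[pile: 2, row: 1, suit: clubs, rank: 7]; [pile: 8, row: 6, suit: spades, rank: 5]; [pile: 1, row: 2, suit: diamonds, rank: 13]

A rule that fits every label: row ≥ 4 AND pile ≥ 4 — true of each 'Accepted' example, false of each 'Rejected' one.
[pile: 2, row: 1, suit: clubs, rank: 7] → row = 1, pile = 2 → Rejected.
[pile: 8, row: 6, suit: spades, rank: 5] → row = 6, pile = 8 → Accepted.
[pile: 1, row: 2, suit: diamonds, rank: 13] → row = 2, pile = 1 → Rejected.

Rejected, Accepted, Rejected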